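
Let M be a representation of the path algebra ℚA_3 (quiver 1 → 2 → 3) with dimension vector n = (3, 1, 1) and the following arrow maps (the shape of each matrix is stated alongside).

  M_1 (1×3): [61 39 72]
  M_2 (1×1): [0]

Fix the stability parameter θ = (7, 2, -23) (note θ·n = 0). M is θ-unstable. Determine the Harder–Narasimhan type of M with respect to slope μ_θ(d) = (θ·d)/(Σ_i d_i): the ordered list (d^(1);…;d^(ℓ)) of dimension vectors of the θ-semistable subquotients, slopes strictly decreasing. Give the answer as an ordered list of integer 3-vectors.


Interval decomposition of M: I[1,1]^2, I[1,2], I[3,3].
HN type (ℓ=3): μ^(1)=7; μ^(2)=9/2; μ^(3)=-23

((2, 0, 0); (1, 1, 0); (0, 0, 1))


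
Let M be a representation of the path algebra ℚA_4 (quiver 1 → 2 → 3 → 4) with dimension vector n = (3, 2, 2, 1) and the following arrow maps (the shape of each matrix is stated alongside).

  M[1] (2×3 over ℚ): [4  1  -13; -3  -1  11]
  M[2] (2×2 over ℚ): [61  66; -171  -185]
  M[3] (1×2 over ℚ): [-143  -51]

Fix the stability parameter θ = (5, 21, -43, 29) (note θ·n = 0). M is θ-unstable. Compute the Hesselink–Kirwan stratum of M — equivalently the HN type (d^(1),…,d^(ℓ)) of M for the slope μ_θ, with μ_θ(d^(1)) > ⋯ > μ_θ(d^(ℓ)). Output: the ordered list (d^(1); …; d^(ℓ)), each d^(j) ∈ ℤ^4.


Interval decomposition of M: I[1,1], I[1,3], I[1,4].
HN type (ℓ=3): μ^(1)=29; μ^(2)=5; μ^(3)=-17/3

((0, 0, 0, 1); (1, 0, 0, 0); (2, 2, 2, 0))


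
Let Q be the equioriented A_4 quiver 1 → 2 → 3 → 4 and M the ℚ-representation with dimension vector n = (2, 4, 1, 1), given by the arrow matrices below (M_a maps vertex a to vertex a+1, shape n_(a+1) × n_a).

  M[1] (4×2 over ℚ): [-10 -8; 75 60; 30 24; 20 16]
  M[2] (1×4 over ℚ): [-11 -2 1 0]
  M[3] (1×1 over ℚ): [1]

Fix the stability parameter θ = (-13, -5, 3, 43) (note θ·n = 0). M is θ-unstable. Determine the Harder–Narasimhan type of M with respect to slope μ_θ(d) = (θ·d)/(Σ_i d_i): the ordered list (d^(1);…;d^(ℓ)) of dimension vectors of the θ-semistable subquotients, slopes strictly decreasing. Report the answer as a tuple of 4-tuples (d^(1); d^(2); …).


Barcode: M ≅ I[1,1], I[1,4], I[2,2]^3. HN layers by μ_θ (4 steps, strictly decreasing):
  μ^(1)=43; μ^(2)=3; μ^(3)=-5; μ^(4)=-13

((0, 0, 0, 1); (0, 0, 1, 0); (0, 4, 0, 0); (2, 0, 0, 0))


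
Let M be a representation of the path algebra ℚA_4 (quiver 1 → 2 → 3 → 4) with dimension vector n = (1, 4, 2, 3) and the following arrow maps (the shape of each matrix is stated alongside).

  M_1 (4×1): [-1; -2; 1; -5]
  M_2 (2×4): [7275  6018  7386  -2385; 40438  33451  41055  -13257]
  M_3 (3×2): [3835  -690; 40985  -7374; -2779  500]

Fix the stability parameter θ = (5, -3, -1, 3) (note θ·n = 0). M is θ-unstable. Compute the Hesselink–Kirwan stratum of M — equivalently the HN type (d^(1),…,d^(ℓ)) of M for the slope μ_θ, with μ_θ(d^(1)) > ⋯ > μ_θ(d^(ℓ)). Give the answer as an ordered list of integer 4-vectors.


Via rank(M_{q-1}∘⋯∘M_p): M ≅ I[1,2], I[2,2], I[2,4]^2, I[4,4].
μ_θ-semistable layers: μ^(1)=3; μ^(2)=1; μ^(3)=-1; μ^(4)=-3

((0, 0, 0, 3); (1, 1, 0, 0); (0, 0, 2, 0); (0, 3, 0, 0))


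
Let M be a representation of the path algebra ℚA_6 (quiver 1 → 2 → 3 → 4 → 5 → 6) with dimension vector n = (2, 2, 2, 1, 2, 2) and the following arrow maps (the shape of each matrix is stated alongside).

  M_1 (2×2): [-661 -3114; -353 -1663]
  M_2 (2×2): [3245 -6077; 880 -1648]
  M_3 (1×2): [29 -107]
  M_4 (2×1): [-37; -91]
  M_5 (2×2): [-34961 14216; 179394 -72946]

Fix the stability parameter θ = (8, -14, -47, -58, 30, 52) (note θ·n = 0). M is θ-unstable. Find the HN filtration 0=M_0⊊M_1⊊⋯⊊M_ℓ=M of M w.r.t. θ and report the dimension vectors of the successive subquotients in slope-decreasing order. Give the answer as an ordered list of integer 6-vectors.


Via rank(M_{q-1}∘⋯∘M_p): M ≅ I[1,2], I[1,6], I[3,3], I[5,6].
μ_θ-semistable layers: μ^(1)=52; μ^(2)=30; μ^(3)=-3; μ^(4)=-111/4; μ^(5)=-47

((0, 0, 0, 0, 0, 2); (0, 0, 0, 0, 2, 0); (1, 1, 0, 0, 0, 0); (1, 1, 1, 1, 0, 0); (0, 0, 1, 0, 0, 0))


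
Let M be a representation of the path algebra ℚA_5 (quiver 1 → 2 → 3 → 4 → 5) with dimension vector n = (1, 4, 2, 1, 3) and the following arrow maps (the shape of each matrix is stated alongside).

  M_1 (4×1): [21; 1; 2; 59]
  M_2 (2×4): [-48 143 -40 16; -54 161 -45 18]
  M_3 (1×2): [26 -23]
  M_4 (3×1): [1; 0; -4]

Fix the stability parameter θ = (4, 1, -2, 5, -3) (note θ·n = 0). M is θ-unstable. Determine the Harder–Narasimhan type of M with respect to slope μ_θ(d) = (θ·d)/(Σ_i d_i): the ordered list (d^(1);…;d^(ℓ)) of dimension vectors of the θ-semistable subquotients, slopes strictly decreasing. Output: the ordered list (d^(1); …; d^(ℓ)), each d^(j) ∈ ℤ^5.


Interval decomposition of M: I[1,5], I[2,2]^2, I[2,3], I[5,5]^2.
HN type (ℓ=3): μ^(1)=1; μ^(2)=-1/2; μ^(3)=-3

((1, 3, 1, 1, 1); (0, 1, 1, 0, 0); (0, 0, 0, 0, 2))


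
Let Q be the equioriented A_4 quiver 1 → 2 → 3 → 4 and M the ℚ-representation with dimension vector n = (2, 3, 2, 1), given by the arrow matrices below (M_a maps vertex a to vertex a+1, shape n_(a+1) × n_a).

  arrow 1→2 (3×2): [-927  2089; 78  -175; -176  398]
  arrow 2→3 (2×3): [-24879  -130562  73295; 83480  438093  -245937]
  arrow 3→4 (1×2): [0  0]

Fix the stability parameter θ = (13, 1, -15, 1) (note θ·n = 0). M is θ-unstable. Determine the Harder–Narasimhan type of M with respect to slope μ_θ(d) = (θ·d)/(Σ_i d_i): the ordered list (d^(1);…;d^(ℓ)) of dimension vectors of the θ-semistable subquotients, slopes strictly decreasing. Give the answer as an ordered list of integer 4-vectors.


Interval decomposition of M: I[1,3]^2, I[2,2], I[4,4].
HN type (ℓ=2): μ^(1)=1; μ^(2)=-1/3

((0, 1, 0, 1); (2, 2, 2, 0))


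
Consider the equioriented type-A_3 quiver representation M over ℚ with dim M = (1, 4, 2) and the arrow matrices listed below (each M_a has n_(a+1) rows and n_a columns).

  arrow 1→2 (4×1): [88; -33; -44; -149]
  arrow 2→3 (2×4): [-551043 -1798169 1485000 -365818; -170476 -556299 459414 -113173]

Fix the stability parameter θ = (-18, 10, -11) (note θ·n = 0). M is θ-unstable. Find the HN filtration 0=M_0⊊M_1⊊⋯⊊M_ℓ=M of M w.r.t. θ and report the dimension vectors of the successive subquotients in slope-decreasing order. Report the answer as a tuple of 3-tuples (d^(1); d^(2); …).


Via rank(M_{q-1}∘⋯∘M_p): M ≅ I[1,3], I[2,2]^2, I[2,3].
μ_θ-semistable layers: μ^(1)=10; μ^(2)=-1/2; μ^(3)=-18

((0, 2, 0); (0, 2, 2); (1, 0, 0))


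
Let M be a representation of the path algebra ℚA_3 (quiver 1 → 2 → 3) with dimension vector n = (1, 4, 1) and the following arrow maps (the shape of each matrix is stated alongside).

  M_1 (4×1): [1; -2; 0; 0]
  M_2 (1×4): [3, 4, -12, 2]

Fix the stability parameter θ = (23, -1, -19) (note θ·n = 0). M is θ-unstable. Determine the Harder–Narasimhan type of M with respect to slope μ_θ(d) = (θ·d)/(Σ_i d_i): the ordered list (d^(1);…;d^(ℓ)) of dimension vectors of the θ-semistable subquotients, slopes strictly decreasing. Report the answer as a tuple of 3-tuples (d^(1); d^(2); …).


Barcode: M ≅ I[1,3], I[2,2]^3. HN layers by μ_θ (2 steps, strictly decreasing):
  μ^(1)=1; μ^(2)=-1

((1, 1, 1); (0, 3, 0))


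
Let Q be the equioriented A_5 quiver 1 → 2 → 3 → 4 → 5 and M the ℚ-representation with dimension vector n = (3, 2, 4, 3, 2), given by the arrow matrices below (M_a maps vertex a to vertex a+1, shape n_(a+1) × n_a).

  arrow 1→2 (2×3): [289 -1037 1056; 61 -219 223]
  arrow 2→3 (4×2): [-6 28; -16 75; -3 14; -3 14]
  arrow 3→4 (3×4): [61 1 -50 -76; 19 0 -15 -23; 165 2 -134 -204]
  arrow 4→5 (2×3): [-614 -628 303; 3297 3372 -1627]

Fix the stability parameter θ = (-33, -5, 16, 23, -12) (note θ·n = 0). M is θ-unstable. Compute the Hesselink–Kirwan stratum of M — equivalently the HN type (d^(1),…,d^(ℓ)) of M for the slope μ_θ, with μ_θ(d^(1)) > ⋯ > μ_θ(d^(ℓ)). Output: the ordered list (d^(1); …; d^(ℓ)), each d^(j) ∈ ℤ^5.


Interval decomposition of M: I[1,1], I[1,3], I[1,5], I[3,4], I[3,5].
HN type (ℓ=5): μ^(1)=23; μ^(2)=16; μ^(3)=9; μ^(4)=-5; μ^(5)=-33

((0, 0, 0, 1, 0); (0, 0, 2, 0, 0); (0, 0, 2, 2, 2); (0, 2, 0, 0, 0); (3, 0, 0, 0, 0))


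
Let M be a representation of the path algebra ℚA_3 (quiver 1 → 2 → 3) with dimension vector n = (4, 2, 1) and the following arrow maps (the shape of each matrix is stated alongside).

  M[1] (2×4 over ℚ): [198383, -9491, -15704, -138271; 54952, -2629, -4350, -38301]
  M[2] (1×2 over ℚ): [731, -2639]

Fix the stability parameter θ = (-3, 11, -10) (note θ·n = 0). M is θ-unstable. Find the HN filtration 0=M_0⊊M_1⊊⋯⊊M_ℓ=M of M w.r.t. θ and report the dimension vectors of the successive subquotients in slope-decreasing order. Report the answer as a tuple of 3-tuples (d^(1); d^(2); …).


Barcode: M ≅ I[1,1]^2, I[1,2], I[1,3]. HN layers by μ_θ (3 steps, strictly decreasing):
  μ^(1)=11; μ^(2)=1/2; μ^(3)=-3

((0, 1, 0); (0, 1, 1); (4, 0, 0))


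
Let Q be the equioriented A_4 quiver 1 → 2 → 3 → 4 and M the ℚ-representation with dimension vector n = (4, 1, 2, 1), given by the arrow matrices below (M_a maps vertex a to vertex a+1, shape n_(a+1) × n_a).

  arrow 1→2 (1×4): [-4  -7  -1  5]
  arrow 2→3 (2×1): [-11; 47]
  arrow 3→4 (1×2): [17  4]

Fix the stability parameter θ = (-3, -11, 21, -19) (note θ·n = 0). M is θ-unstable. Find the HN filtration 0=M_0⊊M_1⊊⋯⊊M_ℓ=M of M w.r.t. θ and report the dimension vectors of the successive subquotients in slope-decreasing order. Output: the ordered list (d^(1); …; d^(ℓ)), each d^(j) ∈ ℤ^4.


Via rank(M_{q-1}∘⋯∘M_p): M ≅ I[1,1]^3, I[1,4], I[3,3].
μ_θ-semistable layers: μ^(1)=21; μ^(2)=1; μ^(3)=-3; μ^(4)=-7

((0, 0, 1, 0); (0, 0, 1, 1); (3, 0, 0, 0); (1, 1, 0, 0))


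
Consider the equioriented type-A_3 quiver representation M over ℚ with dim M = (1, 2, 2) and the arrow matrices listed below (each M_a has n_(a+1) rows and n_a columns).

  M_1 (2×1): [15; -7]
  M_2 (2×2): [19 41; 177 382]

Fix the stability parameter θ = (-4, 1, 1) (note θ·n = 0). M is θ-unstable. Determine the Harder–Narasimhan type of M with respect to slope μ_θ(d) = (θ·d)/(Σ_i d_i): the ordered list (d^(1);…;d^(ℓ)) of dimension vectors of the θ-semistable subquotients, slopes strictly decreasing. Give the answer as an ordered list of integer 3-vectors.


Barcode: M ≅ I[1,3], I[2,3]. HN layers by μ_θ (2 steps, strictly decreasing):
  μ^(1)=1; μ^(2)=-4

((0, 2, 2); (1, 0, 0))


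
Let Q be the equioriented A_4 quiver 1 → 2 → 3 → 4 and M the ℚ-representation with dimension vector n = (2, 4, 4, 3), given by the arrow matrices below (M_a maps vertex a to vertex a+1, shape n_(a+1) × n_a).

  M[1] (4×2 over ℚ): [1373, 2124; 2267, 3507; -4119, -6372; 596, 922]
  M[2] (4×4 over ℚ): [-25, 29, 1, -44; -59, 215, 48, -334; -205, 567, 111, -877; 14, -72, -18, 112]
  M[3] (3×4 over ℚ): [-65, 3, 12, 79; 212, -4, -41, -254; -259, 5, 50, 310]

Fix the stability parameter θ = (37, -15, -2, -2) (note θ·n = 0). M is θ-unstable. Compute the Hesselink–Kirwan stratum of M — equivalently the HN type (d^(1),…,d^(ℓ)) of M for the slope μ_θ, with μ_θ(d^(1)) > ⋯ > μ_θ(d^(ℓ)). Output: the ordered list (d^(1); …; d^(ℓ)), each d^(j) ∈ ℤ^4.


Barcode: M ≅ I[1,4]^2, I[2,3], I[2,4]. HN layers by μ_θ (3 steps, strictly decreasing):
  μ^(1)=9/2; μ^(2)=-2; μ^(3)=-15

((2, 2, 2, 2); (0, 0, 2, 1); (0, 2, 0, 0))


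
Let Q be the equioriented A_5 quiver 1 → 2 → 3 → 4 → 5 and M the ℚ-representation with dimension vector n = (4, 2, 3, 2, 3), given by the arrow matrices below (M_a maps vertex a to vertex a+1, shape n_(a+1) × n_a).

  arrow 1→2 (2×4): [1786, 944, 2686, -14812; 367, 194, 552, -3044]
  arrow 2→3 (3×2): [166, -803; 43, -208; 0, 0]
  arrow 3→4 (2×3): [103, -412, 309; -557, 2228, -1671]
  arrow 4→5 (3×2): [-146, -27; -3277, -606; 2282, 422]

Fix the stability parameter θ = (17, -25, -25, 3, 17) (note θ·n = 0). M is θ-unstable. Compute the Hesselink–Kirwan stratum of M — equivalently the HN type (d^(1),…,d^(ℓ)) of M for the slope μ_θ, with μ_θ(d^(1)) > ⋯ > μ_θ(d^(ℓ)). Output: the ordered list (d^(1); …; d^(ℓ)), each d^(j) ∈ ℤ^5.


Via rank(M_{q-1}∘⋯∘M_p): M ≅ I[1,1]^2, I[1,3], I[1,5], I[3,3], I[4,5], I[5,5].
μ_θ-semistable layers: μ^(1)=17; μ^(2)=3; μ^(3)=-11; μ^(4)=-25

((2, 0, 0, 0, 3); (0, 0, 0, 2, 0); (2, 2, 2, 0, 0); (0, 0, 1, 0, 0))


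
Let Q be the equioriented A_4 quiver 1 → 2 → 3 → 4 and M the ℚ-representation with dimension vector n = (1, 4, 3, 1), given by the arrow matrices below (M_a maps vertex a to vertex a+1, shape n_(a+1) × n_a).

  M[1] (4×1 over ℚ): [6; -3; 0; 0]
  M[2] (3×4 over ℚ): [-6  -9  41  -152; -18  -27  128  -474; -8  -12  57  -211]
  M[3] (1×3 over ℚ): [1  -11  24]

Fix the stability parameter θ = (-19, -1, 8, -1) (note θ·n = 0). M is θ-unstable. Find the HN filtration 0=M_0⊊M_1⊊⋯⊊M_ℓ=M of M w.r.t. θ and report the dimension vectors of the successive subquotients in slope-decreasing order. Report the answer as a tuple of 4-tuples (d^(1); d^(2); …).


Barcode: M ≅ I[1,3], I[2,2], I[2,3], I[2,4]. HN layers by μ_θ (4 steps, strictly decreasing):
  μ^(1)=8; μ^(2)=7/2; μ^(3)=-1; μ^(4)=-19

((0, 0, 2, 0); (0, 0, 1, 1); (0, 4, 0, 0); (1, 0, 0, 0))


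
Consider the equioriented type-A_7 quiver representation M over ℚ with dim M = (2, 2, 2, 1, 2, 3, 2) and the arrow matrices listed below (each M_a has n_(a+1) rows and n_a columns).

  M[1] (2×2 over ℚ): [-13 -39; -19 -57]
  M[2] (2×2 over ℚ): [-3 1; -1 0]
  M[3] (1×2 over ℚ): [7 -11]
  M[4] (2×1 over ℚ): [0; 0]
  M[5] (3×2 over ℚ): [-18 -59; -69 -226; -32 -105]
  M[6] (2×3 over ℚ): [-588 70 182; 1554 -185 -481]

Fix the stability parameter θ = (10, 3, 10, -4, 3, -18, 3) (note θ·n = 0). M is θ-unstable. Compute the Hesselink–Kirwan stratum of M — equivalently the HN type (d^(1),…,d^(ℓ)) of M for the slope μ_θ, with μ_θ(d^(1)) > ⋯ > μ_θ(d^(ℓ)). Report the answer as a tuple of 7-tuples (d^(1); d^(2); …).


Via rank(M_{q-1}∘⋯∘M_p): M ≅ I[1,1], I[1,4], I[2,3], I[5,6], I[5,7], I[6,6], I[7,7].
μ_θ-semistable layers: μ^(1)=10; μ^(2)=19/4; μ^(3)=3; μ^(4)=-15/2; μ^(5)=-18

((1, 0, 1, 0, 0, 0, 0); (1, 1, 1, 1, 0, 0, 0); (0, 1, 0, 0, 0, 0, 2); (0, 0, 0, 0, 2, 2, 0); (0, 0, 0, 0, 0, 1, 0))


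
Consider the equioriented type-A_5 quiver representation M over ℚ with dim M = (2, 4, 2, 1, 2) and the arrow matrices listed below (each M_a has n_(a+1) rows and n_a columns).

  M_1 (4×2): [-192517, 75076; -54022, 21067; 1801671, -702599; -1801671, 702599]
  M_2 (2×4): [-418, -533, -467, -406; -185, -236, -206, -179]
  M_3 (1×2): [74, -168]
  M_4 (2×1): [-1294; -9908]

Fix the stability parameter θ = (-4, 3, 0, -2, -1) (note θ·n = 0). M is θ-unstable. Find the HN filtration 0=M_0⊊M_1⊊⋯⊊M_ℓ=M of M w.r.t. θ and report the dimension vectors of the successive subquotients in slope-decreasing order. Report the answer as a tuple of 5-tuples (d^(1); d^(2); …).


Via rank(M_{q-1}∘⋯∘M_p): M ≅ I[1,3], I[1,5], I[2,2]^2, I[5,5].
μ_θ-semistable layers: μ^(1)=3; μ^(2)=3/2; μ^(3)=0; μ^(4)=-1; μ^(5)=-4

((0, 2, 0, 0, 0); (0, 1, 1, 0, 0); (0, 1, 1, 1, 1); (0, 0, 0, 0, 1); (2, 0, 0, 0, 0))


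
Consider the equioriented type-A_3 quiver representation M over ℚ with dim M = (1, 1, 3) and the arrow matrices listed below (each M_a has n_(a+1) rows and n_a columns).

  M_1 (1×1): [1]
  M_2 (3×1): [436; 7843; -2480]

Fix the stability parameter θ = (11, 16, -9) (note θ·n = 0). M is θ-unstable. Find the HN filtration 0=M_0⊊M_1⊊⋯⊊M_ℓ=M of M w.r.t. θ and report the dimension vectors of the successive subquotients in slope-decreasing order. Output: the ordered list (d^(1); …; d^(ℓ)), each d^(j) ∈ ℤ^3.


Interval decomposition of M: I[1,3], I[3,3]^2.
HN type (ℓ=2): μ^(1)=6; μ^(2)=-9

((1, 1, 1); (0, 0, 2))


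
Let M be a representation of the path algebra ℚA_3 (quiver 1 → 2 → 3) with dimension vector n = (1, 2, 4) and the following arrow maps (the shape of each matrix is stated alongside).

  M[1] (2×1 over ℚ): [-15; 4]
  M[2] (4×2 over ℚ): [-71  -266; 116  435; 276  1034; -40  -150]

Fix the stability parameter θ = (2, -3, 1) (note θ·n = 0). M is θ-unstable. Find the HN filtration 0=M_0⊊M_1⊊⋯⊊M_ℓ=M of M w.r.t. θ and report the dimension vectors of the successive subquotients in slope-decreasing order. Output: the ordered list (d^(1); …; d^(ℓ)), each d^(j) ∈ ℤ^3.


Interval decomposition of M: I[1,3], I[2,3], I[3,3]^2.
HN type (ℓ=3): μ^(1)=1; μ^(2)=-1/2; μ^(3)=-3

((0, 0, 4); (1, 1, 0); (0, 1, 0))


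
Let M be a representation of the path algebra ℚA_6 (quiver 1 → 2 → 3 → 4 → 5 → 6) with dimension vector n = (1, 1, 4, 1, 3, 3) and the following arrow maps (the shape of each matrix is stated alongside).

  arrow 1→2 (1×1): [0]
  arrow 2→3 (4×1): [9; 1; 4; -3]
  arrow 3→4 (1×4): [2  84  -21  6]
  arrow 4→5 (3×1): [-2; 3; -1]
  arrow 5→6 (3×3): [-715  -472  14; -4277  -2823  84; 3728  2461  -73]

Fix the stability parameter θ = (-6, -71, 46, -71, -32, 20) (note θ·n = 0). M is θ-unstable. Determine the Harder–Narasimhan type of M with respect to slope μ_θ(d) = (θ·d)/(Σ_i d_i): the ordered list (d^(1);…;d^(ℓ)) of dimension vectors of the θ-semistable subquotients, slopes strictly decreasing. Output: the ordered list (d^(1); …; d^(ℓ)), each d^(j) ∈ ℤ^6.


Via rank(M_{q-1}∘⋯∘M_p): M ≅ I[1,1], I[2,3], I[3,3]^2, I[3,6], I[5,6]^2.
μ_θ-semistable layers: μ^(1)=46; μ^(2)=20; μ^(3)=-6; μ^(4)=-19; μ^(5)=-32; μ^(6)=-71

((0, 0, 3, 0, 0, 0); (0, 0, 0, 0, 0, 3); (1, 0, 0, 0, 0, 0); (0, 0, 1, 1, 1, 0); (0, 0, 0, 0, 2, 0); (0, 1, 0, 0, 0, 0))


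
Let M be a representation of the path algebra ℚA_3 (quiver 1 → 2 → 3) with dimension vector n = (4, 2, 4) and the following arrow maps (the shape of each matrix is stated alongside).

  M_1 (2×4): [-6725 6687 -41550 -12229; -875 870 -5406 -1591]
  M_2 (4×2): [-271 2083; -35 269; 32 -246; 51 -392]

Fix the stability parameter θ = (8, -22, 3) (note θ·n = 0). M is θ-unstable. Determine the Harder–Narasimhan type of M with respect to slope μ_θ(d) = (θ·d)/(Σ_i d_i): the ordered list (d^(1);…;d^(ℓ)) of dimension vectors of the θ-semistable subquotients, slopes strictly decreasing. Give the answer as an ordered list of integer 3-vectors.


Interval decomposition of M: I[1,1]^2, I[1,3]^2, I[3,3]^2.
HN type (ℓ=3): μ^(1)=8; μ^(2)=3; μ^(3)=-7

((2, 0, 0); (0, 0, 4); (2, 2, 0))


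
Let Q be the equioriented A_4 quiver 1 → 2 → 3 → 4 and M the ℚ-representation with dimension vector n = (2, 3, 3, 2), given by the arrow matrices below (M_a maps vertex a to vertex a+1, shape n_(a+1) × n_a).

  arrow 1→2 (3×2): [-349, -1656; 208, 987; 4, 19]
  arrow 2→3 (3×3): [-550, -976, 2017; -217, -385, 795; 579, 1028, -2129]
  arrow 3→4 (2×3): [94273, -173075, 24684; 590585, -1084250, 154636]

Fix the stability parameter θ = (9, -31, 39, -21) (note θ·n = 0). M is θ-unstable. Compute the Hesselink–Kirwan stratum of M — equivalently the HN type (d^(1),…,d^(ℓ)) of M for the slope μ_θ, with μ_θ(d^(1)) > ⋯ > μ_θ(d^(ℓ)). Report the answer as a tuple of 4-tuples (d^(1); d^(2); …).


Barcode: M ≅ I[1,4]^2, I[2,3]. HN layers by μ_θ (4 steps, strictly decreasing):
  μ^(1)=39; μ^(2)=9; μ^(3)=-11; μ^(4)=-31

((0, 0, 1, 0); (0, 0, 2, 2); (2, 2, 0, 0); (0, 1, 0, 0))


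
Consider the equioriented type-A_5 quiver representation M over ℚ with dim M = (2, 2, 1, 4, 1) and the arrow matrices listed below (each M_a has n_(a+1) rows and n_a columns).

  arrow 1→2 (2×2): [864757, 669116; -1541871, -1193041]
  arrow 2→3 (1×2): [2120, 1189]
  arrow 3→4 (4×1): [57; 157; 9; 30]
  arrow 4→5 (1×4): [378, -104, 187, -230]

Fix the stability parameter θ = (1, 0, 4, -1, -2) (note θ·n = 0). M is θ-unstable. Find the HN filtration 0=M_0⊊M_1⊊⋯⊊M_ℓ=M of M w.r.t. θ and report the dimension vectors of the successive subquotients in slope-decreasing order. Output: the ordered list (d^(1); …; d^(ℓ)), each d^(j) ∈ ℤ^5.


Via rank(M_{q-1}∘⋯∘M_p): M ≅ I[1,2], I[1,5], I[4,4]^3.
μ_θ-semistable layers: μ^(1)=1/2; μ^(2)=2/5; μ^(3)=-1

((1, 1, 0, 0, 0); (1, 1, 1, 1, 1); (0, 0, 0, 3, 0))


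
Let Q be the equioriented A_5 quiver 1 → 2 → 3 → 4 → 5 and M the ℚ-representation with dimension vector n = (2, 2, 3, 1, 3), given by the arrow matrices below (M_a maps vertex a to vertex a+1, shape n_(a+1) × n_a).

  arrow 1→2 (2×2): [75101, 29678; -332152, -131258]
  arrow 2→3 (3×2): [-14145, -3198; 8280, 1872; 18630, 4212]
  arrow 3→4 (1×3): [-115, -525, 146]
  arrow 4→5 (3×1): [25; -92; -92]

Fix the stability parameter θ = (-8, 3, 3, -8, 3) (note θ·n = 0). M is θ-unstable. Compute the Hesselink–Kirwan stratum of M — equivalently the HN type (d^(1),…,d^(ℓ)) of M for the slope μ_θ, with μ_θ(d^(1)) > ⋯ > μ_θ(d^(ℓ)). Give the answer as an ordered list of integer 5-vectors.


Interval decomposition of M: I[1,2], I[1,5], I[3,3]^2, I[5,5]^2.
HN type (ℓ=3): μ^(1)=3; μ^(2)=-2/3; μ^(3)=-8

((0, 1, 2, 0, 3); (0, 1, 1, 1, 0); (2, 0, 0, 0, 0))


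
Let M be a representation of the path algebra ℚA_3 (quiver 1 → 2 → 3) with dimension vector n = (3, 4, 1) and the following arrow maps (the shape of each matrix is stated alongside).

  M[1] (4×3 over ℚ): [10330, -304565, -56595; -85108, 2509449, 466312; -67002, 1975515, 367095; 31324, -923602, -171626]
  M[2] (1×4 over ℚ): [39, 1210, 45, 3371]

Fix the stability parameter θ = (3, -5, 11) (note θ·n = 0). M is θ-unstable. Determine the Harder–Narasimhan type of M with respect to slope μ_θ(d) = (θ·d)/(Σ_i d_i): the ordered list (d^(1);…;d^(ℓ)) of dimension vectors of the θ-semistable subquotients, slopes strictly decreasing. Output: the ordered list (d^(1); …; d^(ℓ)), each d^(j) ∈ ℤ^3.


Barcode: M ≅ I[1,1], I[1,2], I[1,3], I[2,2]^2. HN layers by μ_θ (4 steps, strictly decreasing):
  μ^(1)=11; μ^(2)=3; μ^(3)=-1; μ^(4)=-5

((0, 0, 1); (1, 0, 0); (2, 2, 0); (0, 2, 0))


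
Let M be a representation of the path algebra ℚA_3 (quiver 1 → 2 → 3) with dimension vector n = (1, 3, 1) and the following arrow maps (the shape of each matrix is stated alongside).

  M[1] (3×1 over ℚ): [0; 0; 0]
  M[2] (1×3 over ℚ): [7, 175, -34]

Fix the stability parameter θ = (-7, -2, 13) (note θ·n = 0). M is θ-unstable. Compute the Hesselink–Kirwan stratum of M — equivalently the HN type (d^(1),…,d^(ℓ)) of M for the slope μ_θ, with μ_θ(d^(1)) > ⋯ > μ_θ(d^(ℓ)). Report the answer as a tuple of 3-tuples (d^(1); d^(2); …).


Via rank(M_{q-1}∘⋯∘M_p): M ≅ I[1,1], I[2,2]^2, I[2,3].
μ_θ-semistable layers: μ^(1)=13; μ^(2)=-2; μ^(3)=-7

((0, 0, 1); (0, 3, 0); (1, 0, 0))


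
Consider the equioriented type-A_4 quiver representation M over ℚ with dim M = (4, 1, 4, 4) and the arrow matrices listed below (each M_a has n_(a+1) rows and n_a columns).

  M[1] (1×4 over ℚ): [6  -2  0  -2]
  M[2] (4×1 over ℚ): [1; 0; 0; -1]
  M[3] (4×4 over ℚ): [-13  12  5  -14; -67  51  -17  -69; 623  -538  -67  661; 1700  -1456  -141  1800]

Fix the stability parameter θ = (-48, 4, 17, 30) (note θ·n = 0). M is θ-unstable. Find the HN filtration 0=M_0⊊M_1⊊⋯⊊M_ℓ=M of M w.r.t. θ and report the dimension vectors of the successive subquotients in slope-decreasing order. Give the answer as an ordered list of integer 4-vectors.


Barcode: M ≅ I[1,1]^3, I[1,4], I[3,4]^3. HN layers by μ_θ (4 steps, strictly decreasing):
  μ^(1)=30; μ^(2)=17; μ^(3)=4; μ^(4)=-48

((0, 0, 0, 4); (0, 0, 4, 0); (0, 1, 0, 0); (4, 0, 0, 0))


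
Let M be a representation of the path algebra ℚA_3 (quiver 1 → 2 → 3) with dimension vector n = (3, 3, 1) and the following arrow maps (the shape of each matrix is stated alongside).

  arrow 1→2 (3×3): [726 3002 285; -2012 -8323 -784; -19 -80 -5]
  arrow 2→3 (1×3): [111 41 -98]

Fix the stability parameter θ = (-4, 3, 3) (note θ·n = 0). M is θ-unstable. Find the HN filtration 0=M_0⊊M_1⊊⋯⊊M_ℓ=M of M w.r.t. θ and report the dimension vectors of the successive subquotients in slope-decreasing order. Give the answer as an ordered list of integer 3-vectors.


Via rank(M_{q-1}∘⋯∘M_p): M ≅ I[1,2]^2, I[1,3].
μ_θ-semistable layers: μ^(1)=3; μ^(2)=-4

((0, 3, 1); (3, 0, 0))


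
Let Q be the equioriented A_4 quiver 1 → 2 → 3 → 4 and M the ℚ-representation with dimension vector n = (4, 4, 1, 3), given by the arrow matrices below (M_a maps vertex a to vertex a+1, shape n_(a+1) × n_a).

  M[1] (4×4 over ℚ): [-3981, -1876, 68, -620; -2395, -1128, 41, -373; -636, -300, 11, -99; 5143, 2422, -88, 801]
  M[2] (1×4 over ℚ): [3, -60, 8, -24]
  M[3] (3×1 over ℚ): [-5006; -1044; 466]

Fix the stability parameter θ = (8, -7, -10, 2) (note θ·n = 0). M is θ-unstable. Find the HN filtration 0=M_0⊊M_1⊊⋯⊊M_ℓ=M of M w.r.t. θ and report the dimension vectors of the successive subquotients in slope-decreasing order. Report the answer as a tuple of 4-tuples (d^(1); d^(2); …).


Via rank(M_{q-1}∘⋯∘M_p): M ≅ I[1,1], I[1,2]^2, I[1,4], I[2,2], I[4,4]^2.
μ_θ-semistable layers: μ^(1)=8; μ^(2)=2; μ^(3)=1/2; μ^(4)=-3; μ^(5)=-7

((1, 0, 0, 0); (0, 0, 0, 3); (2, 2, 0, 0); (1, 1, 1, 0); (0, 1, 0, 0))


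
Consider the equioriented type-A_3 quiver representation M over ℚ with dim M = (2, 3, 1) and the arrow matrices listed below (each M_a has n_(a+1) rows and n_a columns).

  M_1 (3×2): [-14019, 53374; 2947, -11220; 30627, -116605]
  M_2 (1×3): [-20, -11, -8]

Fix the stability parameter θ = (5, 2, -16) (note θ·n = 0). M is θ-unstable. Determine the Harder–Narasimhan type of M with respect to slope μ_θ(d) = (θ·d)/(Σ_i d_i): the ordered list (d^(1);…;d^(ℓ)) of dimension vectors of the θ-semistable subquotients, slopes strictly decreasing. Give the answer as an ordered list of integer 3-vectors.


Interval decomposition of M: I[1,2], I[1,3], I[2,2].
HN type (ℓ=3): μ^(1)=7/2; μ^(2)=2; μ^(3)=-3

((1, 1, 0); (0, 1, 0); (1, 1, 1))


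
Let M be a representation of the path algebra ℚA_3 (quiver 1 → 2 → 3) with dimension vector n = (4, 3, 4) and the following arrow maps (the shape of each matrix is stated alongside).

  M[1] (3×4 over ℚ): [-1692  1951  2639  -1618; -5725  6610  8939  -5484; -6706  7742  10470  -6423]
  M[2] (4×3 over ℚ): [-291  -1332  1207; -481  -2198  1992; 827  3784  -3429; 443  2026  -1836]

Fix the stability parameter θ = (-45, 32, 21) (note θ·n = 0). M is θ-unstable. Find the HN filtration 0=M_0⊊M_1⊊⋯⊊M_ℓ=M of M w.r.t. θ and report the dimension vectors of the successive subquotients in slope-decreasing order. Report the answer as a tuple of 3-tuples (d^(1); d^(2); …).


Via rank(M_{q-1}∘⋯∘M_p): M ≅ I[1,1], I[1,2], I[1,3]^2, I[3,3]^2.
μ_θ-semistable layers: μ^(1)=32; μ^(2)=53/2; μ^(3)=21; μ^(4)=-45

((0, 1, 0); (0, 2, 2); (0, 0, 2); (4, 0, 0))


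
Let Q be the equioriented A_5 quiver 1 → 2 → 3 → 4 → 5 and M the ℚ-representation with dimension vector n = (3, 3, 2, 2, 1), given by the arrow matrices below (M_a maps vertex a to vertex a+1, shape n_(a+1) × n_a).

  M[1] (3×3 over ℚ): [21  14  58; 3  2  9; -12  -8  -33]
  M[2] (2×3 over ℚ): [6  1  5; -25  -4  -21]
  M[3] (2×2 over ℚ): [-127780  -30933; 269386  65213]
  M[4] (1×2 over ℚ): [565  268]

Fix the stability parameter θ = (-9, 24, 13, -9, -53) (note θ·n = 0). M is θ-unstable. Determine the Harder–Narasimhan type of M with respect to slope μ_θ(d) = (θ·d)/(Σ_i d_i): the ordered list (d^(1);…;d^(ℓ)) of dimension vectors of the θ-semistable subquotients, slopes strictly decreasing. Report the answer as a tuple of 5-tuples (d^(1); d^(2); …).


Barcode: M ≅ I[1,1], I[1,4], I[1,5], I[2,2]. HN layers by μ_θ (4 steps, strictly decreasing):
  μ^(1)=24; μ^(2)=28/3; μ^(3)=-25/4; μ^(4)=-9

((0, 1, 0, 0, 0); (0, 1, 1, 1, 0); (0, 1, 1, 1, 1); (3, 0, 0, 0, 0))


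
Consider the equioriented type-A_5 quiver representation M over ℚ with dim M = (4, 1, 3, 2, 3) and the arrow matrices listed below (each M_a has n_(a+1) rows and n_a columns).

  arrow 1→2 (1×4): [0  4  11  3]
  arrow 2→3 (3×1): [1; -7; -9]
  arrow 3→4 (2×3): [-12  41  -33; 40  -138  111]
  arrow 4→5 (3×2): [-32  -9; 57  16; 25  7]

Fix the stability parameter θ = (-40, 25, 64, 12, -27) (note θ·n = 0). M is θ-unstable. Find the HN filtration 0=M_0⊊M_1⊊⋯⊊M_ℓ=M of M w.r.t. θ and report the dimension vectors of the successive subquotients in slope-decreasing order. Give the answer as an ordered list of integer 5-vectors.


Interval decomposition of M: I[1,1]^3, I[1,5], I[3,3], I[3,5], I[5,5].
HN type (ℓ=5): μ^(1)=64; μ^(2)=37/2; μ^(3)=49/3; μ^(4)=-27; μ^(5)=-40

((0, 0, 1, 0, 0); (0, 1, 1, 1, 1); (0, 0, 1, 1, 1); (0, 0, 0, 0, 1); (4, 0, 0, 0, 0))


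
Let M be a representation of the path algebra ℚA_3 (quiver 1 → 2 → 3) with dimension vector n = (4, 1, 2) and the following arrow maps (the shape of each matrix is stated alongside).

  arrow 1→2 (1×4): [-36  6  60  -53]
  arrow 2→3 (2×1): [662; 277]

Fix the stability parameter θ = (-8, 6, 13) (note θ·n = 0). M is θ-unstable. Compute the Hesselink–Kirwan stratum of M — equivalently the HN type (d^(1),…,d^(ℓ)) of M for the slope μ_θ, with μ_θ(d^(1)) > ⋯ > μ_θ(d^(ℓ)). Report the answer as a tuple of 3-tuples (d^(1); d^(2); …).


Barcode: M ≅ I[1,1]^3, I[1,3], I[3,3]. HN layers by μ_θ (3 steps, strictly decreasing):
  μ^(1)=13; μ^(2)=6; μ^(3)=-8

((0, 0, 2); (0, 1, 0); (4, 0, 0))


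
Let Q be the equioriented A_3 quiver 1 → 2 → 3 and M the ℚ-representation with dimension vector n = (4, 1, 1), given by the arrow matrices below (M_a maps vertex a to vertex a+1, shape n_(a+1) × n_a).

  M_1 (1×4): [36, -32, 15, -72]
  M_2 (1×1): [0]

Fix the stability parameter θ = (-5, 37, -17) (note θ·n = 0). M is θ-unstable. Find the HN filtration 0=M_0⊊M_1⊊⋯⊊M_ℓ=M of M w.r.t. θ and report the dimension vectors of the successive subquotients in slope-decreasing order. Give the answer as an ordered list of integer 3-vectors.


Via rank(M_{q-1}∘⋯∘M_p): M ≅ I[1,1]^3, I[1,2], I[3,3].
μ_θ-semistable layers: μ^(1)=37; μ^(2)=-5; μ^(3)=-17

((0, 1, 0); (4, 0, 0); (0, 0, 1))


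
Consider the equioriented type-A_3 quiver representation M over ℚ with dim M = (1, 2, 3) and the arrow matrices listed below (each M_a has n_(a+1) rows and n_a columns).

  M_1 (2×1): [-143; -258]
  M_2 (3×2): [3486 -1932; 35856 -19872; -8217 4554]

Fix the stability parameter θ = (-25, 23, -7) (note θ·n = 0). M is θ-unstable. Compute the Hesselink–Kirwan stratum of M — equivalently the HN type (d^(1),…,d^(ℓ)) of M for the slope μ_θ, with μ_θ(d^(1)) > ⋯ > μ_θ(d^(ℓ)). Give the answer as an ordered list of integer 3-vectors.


Barcode: M ≅ I[1,3], I[2,2], I[3,3]^2. HN layers by μ_θ (4 steps, strictly decreasing):
  μ^(1)=23; μ^(2)=8; μ^(3)=-7; μ^(4)=-25

((0, 1, 0); (0, 1, 1); (0, 0, 2); (1, 0, 0))


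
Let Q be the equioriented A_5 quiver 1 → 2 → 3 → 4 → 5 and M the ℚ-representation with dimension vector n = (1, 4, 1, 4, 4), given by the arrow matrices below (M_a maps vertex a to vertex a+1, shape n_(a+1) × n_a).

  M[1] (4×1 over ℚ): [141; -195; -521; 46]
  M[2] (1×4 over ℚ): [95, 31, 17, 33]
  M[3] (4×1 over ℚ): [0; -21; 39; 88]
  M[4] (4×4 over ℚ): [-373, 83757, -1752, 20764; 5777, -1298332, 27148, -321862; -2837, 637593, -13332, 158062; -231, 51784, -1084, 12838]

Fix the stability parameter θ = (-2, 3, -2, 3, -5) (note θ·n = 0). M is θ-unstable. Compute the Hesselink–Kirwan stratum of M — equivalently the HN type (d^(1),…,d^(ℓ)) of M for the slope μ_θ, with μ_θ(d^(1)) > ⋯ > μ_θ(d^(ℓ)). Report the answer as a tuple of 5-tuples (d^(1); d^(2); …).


Barcode: M ≅ I[1,5], I[2,2]^3, I[4,4], I[4,5]^2, I[5,5]. HN layers by μ_θ (5 steps, strictly decreasing):
  μ^(1)=3; μ^(2)=-1/4; μ^(3)=-1; μ^(4)=-2; μ^(5)=-5

((0, 3, 0, 1, 0); (0, 1, 1, 1, 1); (0, 0, 0, 2, 2); (1, 0, 0, 0, 0); (0, 0, 0, 0, 1))


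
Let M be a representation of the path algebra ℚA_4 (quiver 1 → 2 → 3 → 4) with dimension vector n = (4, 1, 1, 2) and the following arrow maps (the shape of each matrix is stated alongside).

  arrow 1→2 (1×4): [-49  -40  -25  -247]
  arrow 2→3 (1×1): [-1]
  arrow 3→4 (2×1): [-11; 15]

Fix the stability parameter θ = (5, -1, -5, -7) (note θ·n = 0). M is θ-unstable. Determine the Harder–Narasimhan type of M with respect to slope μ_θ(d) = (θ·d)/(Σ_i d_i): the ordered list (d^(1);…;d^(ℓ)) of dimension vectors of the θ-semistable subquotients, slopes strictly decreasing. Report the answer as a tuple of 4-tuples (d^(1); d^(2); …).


Interval decomposition of M: I[1,1]^3, I[1,4], I[4,4].
HN type (ℓ=3): μ^(1)=5; μ^(2)=-2; μ^(3)=-7

((3, 0, 0, 0); (1, 1, 1, 1); (0, 0, 0, 1))


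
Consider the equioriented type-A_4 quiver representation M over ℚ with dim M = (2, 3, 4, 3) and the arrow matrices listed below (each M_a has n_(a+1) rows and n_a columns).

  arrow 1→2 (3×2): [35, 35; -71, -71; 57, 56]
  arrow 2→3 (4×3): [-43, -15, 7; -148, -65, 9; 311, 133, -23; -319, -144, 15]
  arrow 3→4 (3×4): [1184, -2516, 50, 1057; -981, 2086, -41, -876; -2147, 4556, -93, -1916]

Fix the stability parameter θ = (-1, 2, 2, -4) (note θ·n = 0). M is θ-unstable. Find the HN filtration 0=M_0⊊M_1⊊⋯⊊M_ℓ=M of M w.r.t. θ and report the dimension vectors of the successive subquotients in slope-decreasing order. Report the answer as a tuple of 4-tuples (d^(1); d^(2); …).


Interval decomposition of M: I[1,4]^2, I[2,4], I[3,3].
HN type (ℓ=3): μ^(1)=2; μ^(2)=0; μ^(3)=-1

((0, 0, 1, 0); (0, 3, 3, 3); (2, 0, 0, 0))


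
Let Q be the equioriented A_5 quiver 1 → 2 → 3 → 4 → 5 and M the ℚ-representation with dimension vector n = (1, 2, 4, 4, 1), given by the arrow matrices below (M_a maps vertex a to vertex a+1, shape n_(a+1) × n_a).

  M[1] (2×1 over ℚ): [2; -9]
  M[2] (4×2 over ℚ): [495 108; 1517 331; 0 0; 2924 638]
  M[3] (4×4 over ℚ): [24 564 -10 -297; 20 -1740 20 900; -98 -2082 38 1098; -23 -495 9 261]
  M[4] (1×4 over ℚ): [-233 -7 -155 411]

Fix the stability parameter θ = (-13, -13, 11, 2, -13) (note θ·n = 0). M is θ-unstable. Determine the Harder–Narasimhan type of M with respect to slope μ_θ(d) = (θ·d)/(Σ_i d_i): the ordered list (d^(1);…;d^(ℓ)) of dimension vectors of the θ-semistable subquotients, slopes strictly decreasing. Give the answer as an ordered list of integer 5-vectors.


Interval decomposition of M: I[1,5], I[2,3], I[3,3], I[3,4], I[4,4]^2.
HN type (ℓ=5): μ^(1)=11; μ^(2)=13/2; μ^(3)=2; μ^(4)=0; μ^(5)=-13

((0, 0, 2, 0, 0); (0, 0, 1, 1, 0); (0, 0, 0, 2, 0); (0, 0, 1, 1, 1); (1, 2, 0, 0, 0))


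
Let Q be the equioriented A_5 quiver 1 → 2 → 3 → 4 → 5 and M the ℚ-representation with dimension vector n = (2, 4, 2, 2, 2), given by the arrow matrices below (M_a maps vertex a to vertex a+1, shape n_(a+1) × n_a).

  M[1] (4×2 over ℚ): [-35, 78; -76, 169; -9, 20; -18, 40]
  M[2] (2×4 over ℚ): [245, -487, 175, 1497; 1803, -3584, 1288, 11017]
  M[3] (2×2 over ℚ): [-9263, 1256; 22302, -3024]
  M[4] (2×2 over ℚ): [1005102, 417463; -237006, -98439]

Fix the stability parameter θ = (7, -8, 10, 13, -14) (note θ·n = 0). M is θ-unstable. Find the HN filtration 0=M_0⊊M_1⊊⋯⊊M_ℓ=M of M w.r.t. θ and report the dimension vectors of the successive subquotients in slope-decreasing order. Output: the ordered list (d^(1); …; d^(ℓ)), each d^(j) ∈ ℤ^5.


Interval decomposition of M: I[1,3], I[1,4], I[2,2]^2, I[4,5], I[5,5].
HN type (ℓ=5): μ^(1)=13; μ^(2)=10; μ^(3)=-1/2; μ^(4)=-8; μ^(5)=-14

((0, 0, 0, 1, 0); (0, 0, 2, 0, 0); (2, 2, 0, 1, 1); (0, 2, 0, 0, 0); (0, 0, 0, 0, 1))


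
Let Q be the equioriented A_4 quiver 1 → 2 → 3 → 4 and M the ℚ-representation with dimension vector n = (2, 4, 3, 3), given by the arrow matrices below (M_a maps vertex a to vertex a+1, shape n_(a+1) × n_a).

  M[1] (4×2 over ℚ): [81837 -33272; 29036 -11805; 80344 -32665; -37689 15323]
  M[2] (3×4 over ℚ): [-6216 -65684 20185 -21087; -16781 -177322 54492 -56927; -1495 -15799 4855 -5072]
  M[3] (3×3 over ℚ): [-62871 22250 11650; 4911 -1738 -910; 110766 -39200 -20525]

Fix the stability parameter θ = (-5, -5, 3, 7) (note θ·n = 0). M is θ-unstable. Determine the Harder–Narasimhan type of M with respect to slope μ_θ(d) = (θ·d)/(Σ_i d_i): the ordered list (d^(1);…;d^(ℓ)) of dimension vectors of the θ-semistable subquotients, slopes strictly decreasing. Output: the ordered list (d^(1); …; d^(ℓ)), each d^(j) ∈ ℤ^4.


Barcode: M ≅ I[1,3], I[1,4], I[2,2], I[2,4], I[4,4]. HN layers by μ_θ (3 steps, strictly decreasing):
  μ^(1)=7; μ^(2)=3; μ^(3)=-5

((0, 0, 0, 3); (0, 0, 3, 0); (2, 4, 0, 0))


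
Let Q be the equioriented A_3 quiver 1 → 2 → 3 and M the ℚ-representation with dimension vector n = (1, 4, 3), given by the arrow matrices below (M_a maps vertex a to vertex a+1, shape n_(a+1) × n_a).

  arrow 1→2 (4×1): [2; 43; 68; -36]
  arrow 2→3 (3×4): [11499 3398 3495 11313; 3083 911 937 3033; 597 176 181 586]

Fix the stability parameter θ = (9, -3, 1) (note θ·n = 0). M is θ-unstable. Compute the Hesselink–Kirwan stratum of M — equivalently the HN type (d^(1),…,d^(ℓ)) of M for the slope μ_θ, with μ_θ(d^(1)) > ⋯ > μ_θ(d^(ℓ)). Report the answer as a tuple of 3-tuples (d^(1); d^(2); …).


Via rank(M_{q-1}∘⋯∘M_p): M ≅ I[1,3], I[2,2], I[2,3]^2.
μ_θ-semistable layers: μ^(1)=7/3; μ^(2)=1; μ^(3)=-3

((1, 1, 1); (0, 0, 2); (0, 3, 0))


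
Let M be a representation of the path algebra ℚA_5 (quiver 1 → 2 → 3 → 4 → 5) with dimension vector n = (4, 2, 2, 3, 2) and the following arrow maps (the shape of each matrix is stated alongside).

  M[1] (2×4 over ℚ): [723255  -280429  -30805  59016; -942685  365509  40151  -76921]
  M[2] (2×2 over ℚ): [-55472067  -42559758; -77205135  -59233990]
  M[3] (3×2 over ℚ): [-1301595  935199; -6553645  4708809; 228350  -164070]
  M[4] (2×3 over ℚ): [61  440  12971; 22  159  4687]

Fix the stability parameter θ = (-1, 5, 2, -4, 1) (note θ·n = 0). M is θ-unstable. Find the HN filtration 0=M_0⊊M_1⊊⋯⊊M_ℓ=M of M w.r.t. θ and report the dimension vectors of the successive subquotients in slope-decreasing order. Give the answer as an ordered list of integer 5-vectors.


Barcode: M ≅ I[1,1]^2, I[1,2], I[1,3], I[3,5], I[4,4], I[4,5]. HN layers by μ_θ (5 steps, strictly decreasing):
  μ^(1)=5; μ^(2)=7/2; μ^(3)=1; μ^(4)=-1; μ^(5)=-4

((0, 1, 0, 0, 0); (0, 1, 1, 0, 0); (0, 0, 0, 0, 2); (4, 0, 1, 1, 0); (0, 0, 0, 2, 0))


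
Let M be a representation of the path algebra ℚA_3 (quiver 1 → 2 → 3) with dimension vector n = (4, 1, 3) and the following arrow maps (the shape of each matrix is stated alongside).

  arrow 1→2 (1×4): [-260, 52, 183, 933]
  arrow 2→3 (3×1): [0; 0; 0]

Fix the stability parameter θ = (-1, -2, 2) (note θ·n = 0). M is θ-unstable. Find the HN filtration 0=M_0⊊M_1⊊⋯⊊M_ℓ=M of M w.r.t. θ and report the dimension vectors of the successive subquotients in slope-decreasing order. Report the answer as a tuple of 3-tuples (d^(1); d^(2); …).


Via rank(M_{q-1}∘⋯∘M_p): M ≅ I[1,1]^3, I[1,2], I[3,3]^3.
μ_θ-semistable layers: μ^(1)=2; μ^(2)=-1; μ^(3)=-3/2

((0, 0, 3); (3, 0, 0); (1, 1, 0))


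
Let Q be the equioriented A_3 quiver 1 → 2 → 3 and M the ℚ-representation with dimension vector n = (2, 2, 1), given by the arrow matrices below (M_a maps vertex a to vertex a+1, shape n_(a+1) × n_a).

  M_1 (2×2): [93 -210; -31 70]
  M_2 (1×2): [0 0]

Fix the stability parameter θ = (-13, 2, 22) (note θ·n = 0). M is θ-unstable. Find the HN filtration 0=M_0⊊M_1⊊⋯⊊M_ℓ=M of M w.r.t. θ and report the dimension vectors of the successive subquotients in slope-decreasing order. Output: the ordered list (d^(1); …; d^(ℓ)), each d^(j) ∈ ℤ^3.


Barcode: M ≅ I[1,1], I[1,2], I[2,2], I[3,3]. HN layers by μ_θ (3 steps, strictly decreasing):
  μ^(1)=22; μ^(2)=2; μ^(3)=-13

((0, 0, 1); (0, 2, 0); (2, 0, 0))
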